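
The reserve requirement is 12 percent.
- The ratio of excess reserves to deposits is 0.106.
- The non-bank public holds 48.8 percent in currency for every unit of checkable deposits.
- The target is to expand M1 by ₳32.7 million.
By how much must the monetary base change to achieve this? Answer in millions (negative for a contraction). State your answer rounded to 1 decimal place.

The money multiplier is m = (1 + c) / (rr + e + c) = (1 + 0.488) / (0.12 + 0.106 + 0.488) ≈ 2.0840.
ΔMB = ΔM / m = (+32.7) / 2.0840 ≈ 15.691 million.

₳15.7 million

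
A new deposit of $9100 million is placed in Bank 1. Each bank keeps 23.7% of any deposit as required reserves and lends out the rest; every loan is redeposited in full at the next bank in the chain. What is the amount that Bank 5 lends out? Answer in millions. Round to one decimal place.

$2353.2 million

Each bank lends a fraction (1 − rr) = 0.7630 of the deposit it receives, so Bank 5 receives 9100·0.7630^4 and lends 9100·0.7630^5 ≈ 2353.2284 million.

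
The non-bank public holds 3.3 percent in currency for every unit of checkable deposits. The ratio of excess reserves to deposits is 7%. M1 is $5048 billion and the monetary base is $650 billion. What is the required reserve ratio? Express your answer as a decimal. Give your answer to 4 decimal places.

0.0300

Using m = M/MB = 5048/650 ≈ 7.766154. Since m = (1 + c)/(c + rr + e), the denominator satisfies c + rr + e = (1 + c)/m = (1 + 0.033) / 7.766154 ≈ 0.133013.
With c = 0.033 and e = 0.07, the required reserve ratio is 0.133013 − 0.033 − 0.07 = 0.030013.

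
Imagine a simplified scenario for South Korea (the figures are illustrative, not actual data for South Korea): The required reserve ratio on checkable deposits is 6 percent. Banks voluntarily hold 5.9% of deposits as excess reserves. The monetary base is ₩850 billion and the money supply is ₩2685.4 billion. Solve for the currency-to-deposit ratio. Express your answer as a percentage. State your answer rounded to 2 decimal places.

28.90%

Using m = M/MB = 2685.4/850 ≈ 3.159294. From m = (1 + c)/(c + rr + e), rearranging gives 1 + c = m·(c + rr + e), so c·(1 − m) = m·(rr + e) − 1.
Hence c = [m·(rr + e) − 1]/(1 − m) = [3.159294 × (0.06 + 0.059) − 1] / (1 − 3.159294) ≈ 0.289004.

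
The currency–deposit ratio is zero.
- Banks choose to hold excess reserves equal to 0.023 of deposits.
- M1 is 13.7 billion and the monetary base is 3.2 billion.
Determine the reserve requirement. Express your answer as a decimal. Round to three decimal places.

0.211

Using m = M/MB = 13.7/3.2 = 4.281250. Since m = (1 + c)/(c + rr + e), the denominator satisfies c + rr + e = (1 + c)/m = (1 + 0) / 4.281250 ≈ 0.233577.
With c = 0 and e = 0.023, the reserve requirement is 0.233577 − 0 − 0.023 = 0.210577.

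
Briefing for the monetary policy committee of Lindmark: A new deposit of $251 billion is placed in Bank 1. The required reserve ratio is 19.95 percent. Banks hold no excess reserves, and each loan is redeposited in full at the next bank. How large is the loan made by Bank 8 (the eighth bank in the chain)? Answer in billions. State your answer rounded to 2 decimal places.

$42.32 billion

Each bank lends a fraction (1 − rr) = 0.8005 of the deposit it receives, so Bank 8 receives 251·0.8005^7 and lends 251·0.8005^8 ≈ 42.3218 billion.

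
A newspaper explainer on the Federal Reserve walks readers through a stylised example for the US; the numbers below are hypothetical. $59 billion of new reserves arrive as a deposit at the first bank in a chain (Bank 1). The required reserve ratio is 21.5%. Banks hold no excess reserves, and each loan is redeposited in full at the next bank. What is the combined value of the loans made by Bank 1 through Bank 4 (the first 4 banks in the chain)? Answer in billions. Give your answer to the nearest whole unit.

$134 billion

Bank i lends (1 − rr)^i of the original deposit: Bank 1 lends 59·0.7850 = 46.3150, Bank 2 lends 59·0.7850² ≈ 36.3573, and so on.
Summing a geometric series: total = 59·[0.7850·(1 − 0.7850^4) / (1 − 0.7850)] ≈ 133.6170 billion.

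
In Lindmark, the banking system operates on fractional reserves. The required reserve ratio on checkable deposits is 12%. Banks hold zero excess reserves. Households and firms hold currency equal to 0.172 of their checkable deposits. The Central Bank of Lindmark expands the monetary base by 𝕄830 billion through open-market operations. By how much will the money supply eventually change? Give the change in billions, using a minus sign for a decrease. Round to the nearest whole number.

𝕄3331 billion

The money multiplier is m = (1 + c) / (rr + c) = (1 + 0.172) / (0.12 + 0.172) ≈ 4.0137.
The purchase adds 830 billion of base, so ΔM = m × ΔMB = 4.0137 × (+830) = 3331.371 billion.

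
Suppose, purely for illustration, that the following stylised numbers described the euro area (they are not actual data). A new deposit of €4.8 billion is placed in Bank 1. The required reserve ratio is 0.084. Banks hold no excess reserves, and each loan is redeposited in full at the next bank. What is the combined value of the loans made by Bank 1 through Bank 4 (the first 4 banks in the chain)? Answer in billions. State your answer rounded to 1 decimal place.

Bank i lends (1 − rr)^i of the original deposit: Bank 1 lends 4.8·0.9160 = 4.3968, Bank 2 lends 4.8·0.9160² ≈ 4.0275, and so on.
Summing a geometric series: total = 4.8·[0.9160·(1 − 0.9160^4) / (1 − 0.9160)] ≈ 15.4927 billion.

€15.5 billion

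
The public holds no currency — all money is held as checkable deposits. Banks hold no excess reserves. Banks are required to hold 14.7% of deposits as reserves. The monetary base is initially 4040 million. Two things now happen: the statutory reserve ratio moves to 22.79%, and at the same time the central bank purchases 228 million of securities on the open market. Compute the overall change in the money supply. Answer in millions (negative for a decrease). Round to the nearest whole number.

-8755 million

Before: m₁ = 1 / (0.147) ≈ 6.80272, MB₁ = 4040, so M₁ = 6.80272 × 4040 = 27482.9888 million.
After: m₂ = 1 / (0.2279) ≈ 4.38789, MB₂ = 4040 + 228 = 4268, so M₂ = 4.38789 × 4268 ≈ 18727.5145 million.
ΔM = M₂ − M₁ = 18727.5145 − 27482.9888 = -8755.4743 million.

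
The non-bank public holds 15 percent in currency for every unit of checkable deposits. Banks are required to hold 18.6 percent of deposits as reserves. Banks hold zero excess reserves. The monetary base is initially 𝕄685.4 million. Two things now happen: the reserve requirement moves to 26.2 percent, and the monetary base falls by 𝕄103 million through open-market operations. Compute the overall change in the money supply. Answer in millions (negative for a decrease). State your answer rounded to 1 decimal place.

-720.2 million

Before: m₁ = (1 + 0.15) / (0.186 + 0.15) ≈ 3.42262, MB₁ = 685.4, so M₁ = 3.42262 × 685.4 ≈ 2345.8637 million.
After: m₂ = (1 + 0.15) / (0.262 + 0.15) ≈ 2.79126, MB₂ = 685.4 − 103 = 582.4, so M₂ = 2.79126 × 582.4 ≈ 1625.6298 million.
ΔM = M₂ − M₁ = 1625.6298 − 2345.8637 = -720.2339 million.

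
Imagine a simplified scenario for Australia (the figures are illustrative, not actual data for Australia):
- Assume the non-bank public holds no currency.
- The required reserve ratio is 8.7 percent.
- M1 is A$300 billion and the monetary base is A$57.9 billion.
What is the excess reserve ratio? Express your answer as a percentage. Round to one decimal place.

10.6%

Using m = M/MB = 300/57.9 ≈ 5.181347. Since m = (1 + c)/(c + rr + e), the denominator satisfies c + rr + e = (1 + c)/m = (1 + 0) / 5.181347 ≈ 0.193000.
With c = 0 and rr = 0.087, the excess reserve ratio is 0.193000 − 0 − 0.087 = 0.106.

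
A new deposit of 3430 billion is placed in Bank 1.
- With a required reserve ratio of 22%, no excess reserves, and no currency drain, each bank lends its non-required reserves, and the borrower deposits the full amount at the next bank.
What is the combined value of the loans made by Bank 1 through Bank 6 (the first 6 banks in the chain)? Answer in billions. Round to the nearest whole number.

9422 billion

Bank i lends (1 − rr)^i of the original deposit: Bank 1 lends 3430·0.7800 = 2675.4000, Bank 2 lends 3430·0.7800² = 2086.8120, and so on.
Summing a geometric series: total = 3430·[0.7800·(1 − 0.7800^6) / (1 − 0.7800)] ≈ 9422.2772 billion.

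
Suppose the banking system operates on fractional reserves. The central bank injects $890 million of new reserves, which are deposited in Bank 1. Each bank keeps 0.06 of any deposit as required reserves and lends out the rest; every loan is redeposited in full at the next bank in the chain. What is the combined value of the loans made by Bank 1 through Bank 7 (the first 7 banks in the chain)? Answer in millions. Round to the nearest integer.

Bank i lends (1 − rr)^i of the original deposit: Bank 1 lends 890·0.9400 = 836.6000, Bank 2 lends 890·0.9400² = 786.4040, and so on.
Summing a geometric series: total = 890·[0.9400·(1 − 0.9400^7) / (1 − 0.9400)] ≈ 4901.3941 million.

$4901 million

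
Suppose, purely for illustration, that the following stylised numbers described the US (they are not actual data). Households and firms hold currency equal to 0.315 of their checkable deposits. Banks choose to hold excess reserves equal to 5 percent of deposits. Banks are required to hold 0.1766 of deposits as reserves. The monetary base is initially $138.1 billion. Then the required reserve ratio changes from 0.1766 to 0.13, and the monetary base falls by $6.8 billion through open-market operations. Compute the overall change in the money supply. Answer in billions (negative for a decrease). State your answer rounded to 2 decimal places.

$13.50 billion

Before: m₁ = (1 + 0.315) / (0.1766 + 0.05 + 0.315) ≈ 2.427991, MB₁ = 138.1, so M₁ = 2.427991 × 138.1 ≈ 335.3056 billion.
After: m₂ = (1 + 0.315) / (0.13 + 0.05 + 0.315) ≈ 2.656566, MB₂ = 138.1 − 6.8 = 131.3, so M₂ = 2.656566 × 131.3 ≈ 348.8071 billion.
ΔM = M₂ − M₁ = 348.8071 − 335.3056 = 13.5015 billion.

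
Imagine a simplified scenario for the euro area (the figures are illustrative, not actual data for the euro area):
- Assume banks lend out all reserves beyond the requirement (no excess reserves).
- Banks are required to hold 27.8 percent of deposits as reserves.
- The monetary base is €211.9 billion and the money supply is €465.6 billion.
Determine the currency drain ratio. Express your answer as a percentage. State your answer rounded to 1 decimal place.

Using m = M/MB = 465.6/211.9 ≈ 2.197263. From m = (1 + c)/(c + rr + e), rearranging gives 1 + c = m·(c + rr + e), so c·(1 − m) = m·(rr + e) − 1.
Hence c = [m·(rr + e) − 1]/(1 − m) = [2.197263 × (0.278 + 0) − 1] / (1 − 2.197263) ≈ 0.325042.

32.5%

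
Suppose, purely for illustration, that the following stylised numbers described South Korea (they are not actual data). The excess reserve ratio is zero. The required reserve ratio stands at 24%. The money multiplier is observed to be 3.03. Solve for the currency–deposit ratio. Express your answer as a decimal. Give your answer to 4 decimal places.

Using m = 3.03. From m = (1 + c)/(c + rr + e), rearranging gives 1 + c = m·(c + rr + e), so c·(1 − m) = m·(rr + e) − 1.
Hence c = [m·(rr + e) − 1]/(1 − m) = [3.03 × (0.24 + 0) − 1] / (1 − 3.03) ≈ 0.134384.

0.1344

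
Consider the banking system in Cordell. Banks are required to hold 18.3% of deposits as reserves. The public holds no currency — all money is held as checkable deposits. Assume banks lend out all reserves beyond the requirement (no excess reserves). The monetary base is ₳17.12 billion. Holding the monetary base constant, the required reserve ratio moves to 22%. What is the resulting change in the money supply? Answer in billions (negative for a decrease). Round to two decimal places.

-15.73 billion

Initially m₁ = 1 / (0.183) ≈ 5.46448, so M₁ = 5.46448 × 17.12 ≈ 93.5519 billion.
After the change m₂ = 1 / (0.22) ≈ 4.54545, so M₂ = 4.54545 × 17.12 ≈ 77.8181 billion.
ΔM = M₂ − M₁ = 77.8181 − 93.5519 = -15.7338 billion.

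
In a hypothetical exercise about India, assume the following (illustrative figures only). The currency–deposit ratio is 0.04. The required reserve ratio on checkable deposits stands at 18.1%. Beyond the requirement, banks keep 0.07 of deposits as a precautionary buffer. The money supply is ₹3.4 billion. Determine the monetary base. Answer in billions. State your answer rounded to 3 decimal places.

₹0.951 billion

The money multiplier is m = (1 + c) / (rr + e + c) = (1 + 0.04) / (0.181 + 0.07 + 0.04) ≈ 3.57388.
MB = M / m = 3.4 / 3.57388 ≈ 0.9513 billion.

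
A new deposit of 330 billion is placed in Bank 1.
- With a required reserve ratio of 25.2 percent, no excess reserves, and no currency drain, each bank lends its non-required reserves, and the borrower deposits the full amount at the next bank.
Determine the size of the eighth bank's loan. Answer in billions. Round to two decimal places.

Each bank lends a fraction (1 − rr) = 0.7480 of the deposit it receives, so Bank 8 receives 330·0.7480^7 and lends 330·0.7480^8 ≈ 32.3390 billion.

32.34 billion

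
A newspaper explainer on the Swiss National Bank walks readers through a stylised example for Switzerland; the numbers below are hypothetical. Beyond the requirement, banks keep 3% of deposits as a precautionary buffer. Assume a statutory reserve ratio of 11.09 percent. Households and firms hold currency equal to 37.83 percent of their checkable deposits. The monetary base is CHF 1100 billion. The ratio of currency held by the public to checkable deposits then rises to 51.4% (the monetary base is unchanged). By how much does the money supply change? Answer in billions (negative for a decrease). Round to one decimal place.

-377.1 billion

Initially m₁ = (1 + 0.3783) / (0.1109 + 0.03 + 0.3783) ≈ 2.654661, so M₁ = 2.654661 × 1100 = 2920.1271 billion.
After the change m₂ = (1 + 0.514) / (0.1109 + 0.03 + 0.514) ≈ 2.311803, so M₂ = 2.311803 × 1100 = 2542.9833 billion.
ΔM = M₂ − M₁ = 2542.9833 − 2920.1271 = -377.1438 billion.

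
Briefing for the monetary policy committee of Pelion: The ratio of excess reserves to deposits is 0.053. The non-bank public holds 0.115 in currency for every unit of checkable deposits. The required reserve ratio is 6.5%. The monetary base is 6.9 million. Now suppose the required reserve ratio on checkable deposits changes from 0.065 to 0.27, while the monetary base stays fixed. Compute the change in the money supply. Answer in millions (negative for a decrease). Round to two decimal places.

-15.45 million

Initially m₁ = (1 + 0.115) / (0.065 + 0.053 + 0.115) ≈ 4.7854, so M₁ = 4.7854 × 6.9 ≈ 33.0193 million.
After the change m₂ = (1 + 0.115) / (0.27 + 0.053 + 0.115) ≈ 2.5457, so M₂ = 2.5457 × 6.9 ≈ 17.5653 million.
ΔM = M₂ − M₁ = 17.5653 − 33.0193 = -15.454 million.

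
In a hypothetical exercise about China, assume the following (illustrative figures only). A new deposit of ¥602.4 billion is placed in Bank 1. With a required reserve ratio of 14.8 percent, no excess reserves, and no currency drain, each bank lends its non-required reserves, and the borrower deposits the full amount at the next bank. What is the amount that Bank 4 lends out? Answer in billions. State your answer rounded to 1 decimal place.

¥317.4 billion

Each bank lends a fraction (1 − rr) = 0.8520 of the deposit it receives, so Bank 4 receives 602.4·0.8520^3 and lends 602.4·0.8520^4 ≈ 317.4266 billion.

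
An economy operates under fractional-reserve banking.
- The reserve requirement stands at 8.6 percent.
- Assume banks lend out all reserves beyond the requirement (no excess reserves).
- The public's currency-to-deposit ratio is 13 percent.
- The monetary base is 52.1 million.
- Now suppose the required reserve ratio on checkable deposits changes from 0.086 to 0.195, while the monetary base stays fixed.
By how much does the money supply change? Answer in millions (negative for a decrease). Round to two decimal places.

-91.41 million

Initially m₁ = (1 + 0.13) / (0.086 + 0.13) ≈ 5.23148, so M₁ = 5.23148 × 52.1 ≈ 272.5601 million.
After the change m₂ = (1 + 0.13) / (0.195 + 0.13) ≈ 3.47692, so M₂ = 3.47692 × 52.1 ≈ 181.1475 million.
ΔM = M₂ − M₁ = 181.1475 − 272.5601 = -91.4126 million.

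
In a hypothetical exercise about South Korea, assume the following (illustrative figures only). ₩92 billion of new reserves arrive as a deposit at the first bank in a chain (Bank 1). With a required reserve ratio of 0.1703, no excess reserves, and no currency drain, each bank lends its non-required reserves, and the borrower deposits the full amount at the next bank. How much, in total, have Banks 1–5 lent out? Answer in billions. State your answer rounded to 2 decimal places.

Bank i lends (1 − rr)^i of the original deposit: Bank 1 lends 92·0.8297 = 76.3324, Bank 2 lends 92·0.8297² ≈ 63.3330, and so on.
Summing a geometric series: total = 92·[0.8297·(1 − 0.8297^5) / (1 − 0.8297)] ≈ 271.9851 billion.

₩271.99 billion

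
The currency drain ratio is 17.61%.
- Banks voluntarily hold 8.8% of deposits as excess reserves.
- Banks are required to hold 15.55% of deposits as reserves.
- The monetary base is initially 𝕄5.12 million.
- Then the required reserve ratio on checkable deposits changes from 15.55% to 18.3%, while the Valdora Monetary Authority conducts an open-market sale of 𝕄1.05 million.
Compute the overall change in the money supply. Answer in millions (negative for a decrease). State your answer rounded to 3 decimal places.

-3.645 million

Before: m₁ = (1 + 0.1761) / (0.1555 + 0.088 + 0.1761) ≈ 2.80291, MB₁ = 5.12, so M₁ = 2.80291 × 5.12 ≈ 14.3509 million.
After: m₂ = (1 + 0.1761) / (0.183 + 0.088 + 0.1761) ≈ 2.63051, MB₂ = 5.12 − 1.05 = 4.07, so M₂ = 2.63051 × 4.07 ≈ 10.7062 million.
ΔM = M₂ − M₁ = 10.7062 − 14.3509 = -3.6447 million.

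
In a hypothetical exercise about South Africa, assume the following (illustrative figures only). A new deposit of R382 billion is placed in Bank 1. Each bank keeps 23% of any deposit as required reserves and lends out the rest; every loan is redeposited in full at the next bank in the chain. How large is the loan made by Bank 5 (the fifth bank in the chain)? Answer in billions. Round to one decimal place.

R103.4 billion

Each bank lends a fraction (1 − rr) = 0.7700 of the deposit it receives, so Bank 5 receives 382·0.7700^4 and lends 382·0.7700^5 ≈ 103.3992 billion.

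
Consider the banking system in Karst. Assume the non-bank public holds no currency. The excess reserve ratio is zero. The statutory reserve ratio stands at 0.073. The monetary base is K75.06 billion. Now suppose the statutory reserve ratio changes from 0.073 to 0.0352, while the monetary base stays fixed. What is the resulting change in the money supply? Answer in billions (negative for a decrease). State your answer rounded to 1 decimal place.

Initially m₁ = 1 / (0.073) ≈ 13.6986, so M₁ = 13.6986 × 75.06 ≈ 1028.2169 billion.
After the change m₂ = 1 / (0.0352) ≈ 28.4091, so M₂ = 28.4091 × 75.06 ≈ 2132.387 billion.
ΔM = M₂ − M₁ = 2132.387 − 1028.2169 = 1104.1701 billion.

K1104.2 billion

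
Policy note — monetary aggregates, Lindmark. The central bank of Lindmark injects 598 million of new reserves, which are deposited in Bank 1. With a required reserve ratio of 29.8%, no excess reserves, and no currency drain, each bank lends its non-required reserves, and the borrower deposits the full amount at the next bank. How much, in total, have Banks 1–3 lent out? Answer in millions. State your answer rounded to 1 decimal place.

921.4 million

Bank i lends (1 − rr)^i of the original deposit: Bank 1 lends 598·0.7020 = 419.7960, Bank 2 lends 598·0.7020² ≈ 294.6968, and so on.
Summing a geometric series: total = 598·[0.7020·(1 − 0.7020^3) / (1 − 0.7020)] ≈ 921.3699 million.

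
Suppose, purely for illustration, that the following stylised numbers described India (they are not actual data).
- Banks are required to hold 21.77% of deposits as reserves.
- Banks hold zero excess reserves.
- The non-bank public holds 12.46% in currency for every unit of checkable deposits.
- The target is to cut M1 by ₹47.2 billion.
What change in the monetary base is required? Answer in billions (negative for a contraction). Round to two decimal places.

The money multiplier is m = (1 + c) / (rr + c) = (1 + 0.1246) / (0.2177 + 0.1246) ≈ 3.28542.
ΔMB = ΔM / m = (−47.2) / 3.28542 ≈ -14.3665 billion.

-14.37 billion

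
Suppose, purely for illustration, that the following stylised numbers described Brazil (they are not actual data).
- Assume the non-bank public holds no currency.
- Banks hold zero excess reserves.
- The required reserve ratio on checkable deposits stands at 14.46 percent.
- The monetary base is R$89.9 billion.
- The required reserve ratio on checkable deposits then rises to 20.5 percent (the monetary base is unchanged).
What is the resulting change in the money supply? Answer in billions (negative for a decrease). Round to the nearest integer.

Initially m₁ = 1 / (0.1446) ≈ 6.9156, so M₁ = 6.9156 × 89.9 ≈ 621.7124 billion.
After the change m₂ = 1 / (0.205) ≈ 4.8780, so M₂ = 4.8780 × 89.9 = 438.5322 billion.
ΔM = M₂ − M₁ = 438.5322 − 621.7124 = -183.1802 billion.

-183 billion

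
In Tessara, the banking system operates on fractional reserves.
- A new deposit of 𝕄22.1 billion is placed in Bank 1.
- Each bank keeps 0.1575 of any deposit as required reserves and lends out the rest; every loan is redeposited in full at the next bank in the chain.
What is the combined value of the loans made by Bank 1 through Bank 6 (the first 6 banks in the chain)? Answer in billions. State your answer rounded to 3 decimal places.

𝕄75.941 billion

Bank i lends (1 − rr)^i of the original deposit: Bank 1 lends 22.1·0.8425 ≈ 18.6193, Bank 2 lends 22.1·0.8425² ≈ 15.6867, and so on.
Summing a geometric series: total = 22.1·[0.8425·(1 − 0.8425^6) / (1 − 0.8425)] ≈ 75.9408 billion.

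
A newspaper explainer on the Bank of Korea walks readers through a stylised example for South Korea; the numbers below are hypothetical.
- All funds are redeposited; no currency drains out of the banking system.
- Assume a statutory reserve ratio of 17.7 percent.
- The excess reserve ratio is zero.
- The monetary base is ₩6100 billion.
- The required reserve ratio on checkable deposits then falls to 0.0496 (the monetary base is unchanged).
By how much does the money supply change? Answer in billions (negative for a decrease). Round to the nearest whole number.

₩88521 billion

Initially m₁ = 1 / (0.177) ≈ 5.64972, so M₁ = 5.64972 × 6100 = 34463.292 billion.
After the change m₂ = 1 / (0.0496) ≈ 20.16129, so M₂ = 20.16129 × 6100 = 122983.869 billion.
ΔM = M₂ − M₁ = 122983.869 − 34463.292 = 88520.577 billion.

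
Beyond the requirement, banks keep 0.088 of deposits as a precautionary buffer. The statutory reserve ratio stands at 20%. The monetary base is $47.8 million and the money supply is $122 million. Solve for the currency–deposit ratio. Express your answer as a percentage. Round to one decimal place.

Using m = M/MB = 122/47.8 ≈ 2.552301. From m = (1 + c)/(c + rr + e), rearranging gives 1 + c = m·(c + rr + e), so c·(1 − m) = m·(rr + e) − 1.
Hence c = [m·(rr + e) − 1]/(1 − m) = [2.552301 × (0.2 + 0.088) − 1] / (1 − 2.552301) ≈ 0.170674.

17.1%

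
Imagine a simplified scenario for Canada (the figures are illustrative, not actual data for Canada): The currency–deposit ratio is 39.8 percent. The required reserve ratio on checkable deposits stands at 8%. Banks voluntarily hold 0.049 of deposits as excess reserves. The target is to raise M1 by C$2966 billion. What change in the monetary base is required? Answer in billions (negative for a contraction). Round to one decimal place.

The money multiplier is m = (1 + c) / (rr + e + c) = (1 + 0.398) / (0.08 + 0.049 + 0.398) ≈ 2.652751.
ΔMB = ΔM / m = (+2966) / 2.652751 ≈ 1118.0846 billion.

C$1118.1 billion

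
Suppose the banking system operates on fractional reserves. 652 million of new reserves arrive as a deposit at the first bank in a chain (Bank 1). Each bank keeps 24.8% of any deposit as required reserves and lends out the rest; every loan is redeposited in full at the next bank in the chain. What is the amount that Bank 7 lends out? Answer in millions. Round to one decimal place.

88.7 million

Each bank lends a fraction (1 − rr) = 0.7520 of the deposit it receives, so Bank 7 receives 652·0.7520^6 and lends 652·0.7520^7 ≈ 88.6691 million.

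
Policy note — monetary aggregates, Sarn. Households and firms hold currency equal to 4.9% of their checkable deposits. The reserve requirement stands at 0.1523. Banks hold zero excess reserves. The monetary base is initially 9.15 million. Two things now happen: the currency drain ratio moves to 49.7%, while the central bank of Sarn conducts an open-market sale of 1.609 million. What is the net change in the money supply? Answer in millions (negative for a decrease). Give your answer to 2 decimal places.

Before: m₁ = (1 + 0.049) / (0.1523 + 0.049) ≈ 5.2111, MB₁ = 9.15, so M₁ = 5.2111 × 9.15 ≈ 47.6816 million.
After: m₂ = (1 + 0.497) / (0.1523 + 0.497) ≈ 2.3056, MB₂ = 9.15 − 1.609 = 7.541, so M₂ = 2.3056 × 7.541 ≈ 17.3865 million.
ΔM = M₂ − M₁ = 17.3865 − 47.6816 = -30.2951 million.

-30.30 million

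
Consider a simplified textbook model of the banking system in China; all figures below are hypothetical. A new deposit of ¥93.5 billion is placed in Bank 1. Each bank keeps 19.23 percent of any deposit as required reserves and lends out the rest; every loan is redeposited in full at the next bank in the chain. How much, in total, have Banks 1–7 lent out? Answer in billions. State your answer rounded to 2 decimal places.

Bank i lends (1 − rr)^i of the original deposit: Bank 1 lends 93.5·0.8077 ≈ 75.5199, Bank 2 lends 93.5·0.8077² ≈ 60.9975, and so on.
Summing a geometric series: total = 93.5·[0.8077·(1 − 0.8077^7) / (1 − 0.8077)] ≈ 304.6484 billion.

¥304.65 billion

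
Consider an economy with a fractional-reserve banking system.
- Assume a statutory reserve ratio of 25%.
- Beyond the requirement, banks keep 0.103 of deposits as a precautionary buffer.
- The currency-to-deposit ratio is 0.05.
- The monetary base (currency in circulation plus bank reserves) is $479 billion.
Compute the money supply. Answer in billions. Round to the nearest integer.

The money multiplier is m = (1 + c) / (rr + e + c) = (1 + 0.05) / (0.25 + 0.103 + 0.05) ≈ 2.6055.
So M = m × MB = 2.6055 × 479 = 1248.0345 billion.

$1248 billion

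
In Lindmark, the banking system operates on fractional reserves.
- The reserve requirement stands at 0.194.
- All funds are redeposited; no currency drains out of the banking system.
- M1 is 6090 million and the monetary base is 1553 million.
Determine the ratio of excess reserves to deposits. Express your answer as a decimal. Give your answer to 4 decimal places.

Using m = M/MB = 6090/1553 ≈ 3.921442. Since m = (1 + c)/(c + rr + e), the denominator satisfies c + rr + e = (1 + c)/m = (1 + 0) / 3.921442 ≈ 0.255008.
With c = 0 and rr = 0.194, the ratio of excess reserves to deposits is 0.255008 − 0 − 0.194 = 0.061008.

0.0610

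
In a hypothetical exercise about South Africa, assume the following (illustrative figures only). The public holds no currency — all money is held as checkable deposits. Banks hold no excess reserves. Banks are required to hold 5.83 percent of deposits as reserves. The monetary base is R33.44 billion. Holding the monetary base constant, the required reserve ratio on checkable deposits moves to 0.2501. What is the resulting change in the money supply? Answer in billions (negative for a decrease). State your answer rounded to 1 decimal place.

-439.9 billion

Initially m₁ = 1 / (0.0583) ≈ 17.1527, so M₁ = 17.1527 × 33.44 ≈ 573.5863 billion.
After the change m₂ = 1 / (0.2501) ≈ 3.9984, so M₂ = 3.9984 × 33.44 ≈ 133.7065 billion.
ΔM = M₂ − M₁ = 133.7065 − 573.5863 = -439.8798 billion.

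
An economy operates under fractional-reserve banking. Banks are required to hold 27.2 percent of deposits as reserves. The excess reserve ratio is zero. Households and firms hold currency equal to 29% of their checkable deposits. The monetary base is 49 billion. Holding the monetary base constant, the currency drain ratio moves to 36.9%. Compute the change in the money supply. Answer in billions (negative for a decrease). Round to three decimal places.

Initially m₁ = (1 + 0.29) / (0.272 + 0.29) ≈ 2.295374, so M₁ = 2.295374 × 49 ≈ 112.4733 billion.
After the change m₂ = (1 + 0.369) / (0.272 + 0.369) ≈ 2.135725, so M₂ = 2.135725 × 49 ≈ 104.6505 billion.
ΔM = M₂ − M₁ = 104.6505 − 112.4733 = -7.8228 billion.

-7.823 billion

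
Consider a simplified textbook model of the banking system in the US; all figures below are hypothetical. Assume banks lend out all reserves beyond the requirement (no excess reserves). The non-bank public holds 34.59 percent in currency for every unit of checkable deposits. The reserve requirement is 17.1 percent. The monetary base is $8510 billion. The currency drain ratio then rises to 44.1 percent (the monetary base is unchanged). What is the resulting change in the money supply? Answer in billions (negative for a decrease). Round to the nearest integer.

-2121 billion

Initially m₁ = (1 + 0.3459) / (0.171 + 0.3459) ≈ 2.60379, so M₁ = 2.60379 × 8510 = 22158.2529 billion.
After the change m₂ = (1 + 0.441) / (0.171 + 0.441) ≈ 2.35458, so M₂ = 2.35458 × 8510 = 20037.4758 billion.
ΔM = M₂ − M₁ = 20037.4758 − 22158.2529 = -2120.7771 billion.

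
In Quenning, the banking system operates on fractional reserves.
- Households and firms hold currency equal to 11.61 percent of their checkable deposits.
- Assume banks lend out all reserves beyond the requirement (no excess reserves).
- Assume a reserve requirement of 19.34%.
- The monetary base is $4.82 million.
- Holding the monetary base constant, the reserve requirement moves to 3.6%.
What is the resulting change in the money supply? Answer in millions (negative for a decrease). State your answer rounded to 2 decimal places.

Initially m₁ = (1 + 0.1161) / (0.1934 + 0.1161) ≈ 3.6061, so M₁ = 3.6061 × 4.82 ≈ 17.3814 million.
After the change m₂ = (1 + 0.1161) / (0.036 + 0.1161) ≈ 7.3379, so M₂ = 7.3379 × 4.82 ≈ 35.3687 million.
ΔM = M₂ − M₁ = 35.3687 − 17.3814 = 17.9873 million.

$17.99 million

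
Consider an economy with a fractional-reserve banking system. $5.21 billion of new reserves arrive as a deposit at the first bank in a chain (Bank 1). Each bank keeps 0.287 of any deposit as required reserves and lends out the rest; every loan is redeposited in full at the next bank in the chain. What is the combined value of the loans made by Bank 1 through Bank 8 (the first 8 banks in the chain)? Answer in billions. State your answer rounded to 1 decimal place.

Bank i lends (1 − rr)^i of the original deposit: Bank 1 lends 5.21·0.7130 ≈ 3.7147, Bank 2 lends 5.21·0.7130² ≈ 2.6486, and so on.
Summing a geometric series: total = 5.21·[0.7130·(1 − 0.7130^8) / (1 − 0.7130)] ≈ 12.0788 billion.

$12.1 billion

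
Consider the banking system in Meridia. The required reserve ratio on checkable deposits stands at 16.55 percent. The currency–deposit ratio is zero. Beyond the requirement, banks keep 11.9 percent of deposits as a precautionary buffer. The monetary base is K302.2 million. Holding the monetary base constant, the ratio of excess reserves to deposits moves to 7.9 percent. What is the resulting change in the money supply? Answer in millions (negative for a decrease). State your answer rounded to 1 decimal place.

Initially m₁ = 1 / (0.1655 + 0.119) ≈ 3.51494, so M₁ = 3.51494 × 302.2 ≈ 1062.2149 million.
After the change m₂ = 1 / (0.1655 + 0.079) ≈ 4.08998, so M₂ = 4.08998 × 302.2 ≈ 1235.992 million.
ΔM = M₂ − M₁ = 1235.992 − 1062.2149 = 173.7771 million.

K173.8 million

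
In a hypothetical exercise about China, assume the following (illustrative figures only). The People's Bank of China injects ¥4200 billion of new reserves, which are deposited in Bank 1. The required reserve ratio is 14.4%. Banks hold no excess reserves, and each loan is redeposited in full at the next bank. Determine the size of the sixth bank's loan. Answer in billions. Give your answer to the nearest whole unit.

¥1652 billion

Each bank lends a fraction (1 − rr) = 0.8560 of the deposit it receives, so Bank 6 receives 4200·0.8560^5 and lends 4200·0.8560^6 ≈ 1652.3113 billion.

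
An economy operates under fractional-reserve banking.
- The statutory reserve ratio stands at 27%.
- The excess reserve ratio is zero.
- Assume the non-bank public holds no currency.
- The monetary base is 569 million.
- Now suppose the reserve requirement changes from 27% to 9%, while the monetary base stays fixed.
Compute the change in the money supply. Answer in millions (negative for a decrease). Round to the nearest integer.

4215 million

Initially m₁ = 1 / (0.27) ≈ 3.7037, so M₁ = 3.7037 × 569 = 2107.4053 million.
After the change m₂ = 1 / (0.09) ≈ 11.1111, so M₂ = 11.1111 × 569 = 6322.2159 million.
ΔM = M₂ − M₁ = 6322.2159 − 2107.4053 = 4214.8106 million.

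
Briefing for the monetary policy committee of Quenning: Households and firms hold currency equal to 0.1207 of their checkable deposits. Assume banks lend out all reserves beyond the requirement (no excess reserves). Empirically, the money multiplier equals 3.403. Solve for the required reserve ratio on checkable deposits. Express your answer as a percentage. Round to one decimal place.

Using m = 3.403. Since m = (1 + c)/(c + rr + e), the denominator satisfies c + rr + e = (1 + c)/m = (1 + 0.1207) / 3.403 ≈ 0.329327.
With c = 0.1207 and e = 0, the required reserve ratio on checkable deposits is 0.329327 − 0.1207 − 0 = 0.208627.

20.9%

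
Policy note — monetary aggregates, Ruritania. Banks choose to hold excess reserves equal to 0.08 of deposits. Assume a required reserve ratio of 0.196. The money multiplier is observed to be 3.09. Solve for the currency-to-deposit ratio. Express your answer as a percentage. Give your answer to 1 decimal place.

7.0%

Using m = 3.09. From m = (1 + c)/(c + rr + e), rearranging gives 1 + c = m·(c + rr + e), so c·(1 − m) = m·(rr + e) − 1.
Hence c = [m·(rr + e) − 1]/(1 − m) = [3.09 × (0.196 + 0.08) − 1] / (1 − 3.09) ≈ 0.070411.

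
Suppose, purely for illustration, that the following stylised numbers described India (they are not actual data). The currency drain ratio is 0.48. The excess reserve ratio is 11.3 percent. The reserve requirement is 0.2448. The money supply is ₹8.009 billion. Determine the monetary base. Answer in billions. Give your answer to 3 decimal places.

₹4.534 billion

The money multiplier is m = (1 + c) / (rr + e + c) = (1 + 0.48) / (0.2448 + 0.113 + 0.48) ≈ 1.76653.
MB = M / m = 8.009 / 1.76653 ≈ 4.5337 billion.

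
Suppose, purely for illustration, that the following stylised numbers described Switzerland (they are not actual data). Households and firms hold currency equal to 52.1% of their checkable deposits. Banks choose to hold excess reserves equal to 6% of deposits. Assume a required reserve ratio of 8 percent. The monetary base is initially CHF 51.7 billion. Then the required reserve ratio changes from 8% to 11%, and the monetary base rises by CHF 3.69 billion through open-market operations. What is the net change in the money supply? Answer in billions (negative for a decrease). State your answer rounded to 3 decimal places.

CHF 2.957 billion

Before: m₁ = (1 + 0.521) / (0.08 + 0.06 + 0.521) ≈ 2.301059, MB₁ = 51.7, so M₁ = 2.301059 × 51.7 ≈ 118.9648 billion.
After: m₂ = (1 + 0.521) / (0.11 + 0.06 + 0.521) ≈ 2.201158, MB₂ = 51.7 + 3.69 = 55.39, so M₂ = 2.201158 × 55.39 ≈ 121.9221 billion.
ΔM = M₂ − M₁ = 121.9221 − 118.9648 = 2.9573 billion.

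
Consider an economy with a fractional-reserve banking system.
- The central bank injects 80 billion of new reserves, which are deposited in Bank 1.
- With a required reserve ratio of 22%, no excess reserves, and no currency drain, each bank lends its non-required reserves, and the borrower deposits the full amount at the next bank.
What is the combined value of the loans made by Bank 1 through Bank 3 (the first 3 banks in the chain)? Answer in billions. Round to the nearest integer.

149 billion

Bank i lends (1 − rr)^i of the original deposit: Bank 1 lends 80·0.7800 = 62.4000, Bank 2 lends 80·0.7800² = 48.6720, and so on.
Summing a geometric series: total = 80·[0.7800·(1 − 0.7800^3) / (1 − 0.7800)] ≈ 149.0362 billion.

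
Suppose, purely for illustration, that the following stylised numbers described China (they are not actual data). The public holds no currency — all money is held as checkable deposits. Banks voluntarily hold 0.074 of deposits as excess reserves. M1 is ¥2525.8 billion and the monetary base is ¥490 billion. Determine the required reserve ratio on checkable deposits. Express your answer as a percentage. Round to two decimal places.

Using m = M/MB = 2525.8/490 ≈ 5.154694. Since m = (1 + c)/(c + rr + e), the denominator satisfies c + rr + e = (1 + c)/m = (1 + 0) / 5.154694 ≈ 0.193998.
With c = 0 and e = 0.074, the required reserve ratio on checkable deposits is 0.193998 − 0 − 0.074 = 0.119998.

12.00%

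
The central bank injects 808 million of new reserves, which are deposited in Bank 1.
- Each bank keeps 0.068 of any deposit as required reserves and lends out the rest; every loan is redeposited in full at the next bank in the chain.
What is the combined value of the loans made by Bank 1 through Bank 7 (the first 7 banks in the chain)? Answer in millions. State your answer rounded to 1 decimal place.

4309.9 million

Bank i lends (1 − rr)^i of the original deposit: Bank 1 lends 808·0.9320 = 753.0560, Bank 2 lends 808·0.9320² ≈ 701.8482, and so on.
Summing a geometric series: total = 808·[0.9320·(1 − 0.9320^7) / (1 − 0.9320)] ≈ 4309.9457 million.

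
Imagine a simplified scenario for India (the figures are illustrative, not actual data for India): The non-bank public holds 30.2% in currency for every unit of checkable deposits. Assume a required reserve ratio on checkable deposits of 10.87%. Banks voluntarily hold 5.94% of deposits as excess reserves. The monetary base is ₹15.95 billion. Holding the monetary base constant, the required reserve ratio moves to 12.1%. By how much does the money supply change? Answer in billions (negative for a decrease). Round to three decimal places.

Initially m₁ = (1 + 0.302) / (0.1087 + 0.0594 + 0.302) ≈ 2.769623, so M₁ = 2.769623 × 15.95 ≈ 44.1755 billion.
After the change m₂ = (1 + 0.302) / (0.121 + 0.0594 + 0.302) ≈ 2.699005, so M₂ = 2.699005 × 15.95 ≈ 43.0491 billion.
ΔM = M₂ − M₁ = 43.0491 − 44.1755 = -1.1264 billion.

-1.126 billion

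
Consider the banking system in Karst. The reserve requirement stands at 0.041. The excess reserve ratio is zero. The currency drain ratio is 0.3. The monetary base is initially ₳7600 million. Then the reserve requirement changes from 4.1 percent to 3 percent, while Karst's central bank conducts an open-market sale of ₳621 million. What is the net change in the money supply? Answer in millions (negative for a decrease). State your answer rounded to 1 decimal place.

-1480.6 million

Before: m₁ = (1 + 0.3) / (0.041 + 0.3) ≈ 3.812317, MB₁ = 7600, so M₁ = 3.812317 × 7600 = 28973.6092 million.
After: m₂ = (1 + 0.3) / (0.03 + 0.3) ≈ 3.939394, MB₂ = 7600 − 621 = 6979, so M₂ = 3.939394 × 6979 ≈ 27493.0307 million.
ΔM = M₂ − M₁ = 27493.0307 − 28973.6092 = -1480.5785 million.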